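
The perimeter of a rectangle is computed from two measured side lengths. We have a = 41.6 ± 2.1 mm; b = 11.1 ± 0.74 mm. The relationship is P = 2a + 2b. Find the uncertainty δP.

Absolute uncertainties add in quadrature for a linear combination:
  (2·δa)² = 17.6;  (2·δb)² = 2.19
δP = √(19.8) = 4.45 mm

4.45 mm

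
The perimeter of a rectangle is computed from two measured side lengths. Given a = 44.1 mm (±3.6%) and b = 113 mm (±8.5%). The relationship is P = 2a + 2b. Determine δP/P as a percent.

6.20%

Each term contributes (cᵢ δxᵢ)² to (δP)²:
  (2·δa)² = 10.1;  (2·δb)² = 369
δP = √(379) = 19.5 mm
P = 314 mm, so δP/P = 19.5/314 = 0.0620.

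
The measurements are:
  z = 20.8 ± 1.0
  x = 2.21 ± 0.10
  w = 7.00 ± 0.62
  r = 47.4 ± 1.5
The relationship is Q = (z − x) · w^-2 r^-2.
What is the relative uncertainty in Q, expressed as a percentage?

Let u = z − x = 18.6. δu = √(δz² + δx²) = √(1.00 + 0.0100) = 1.00, so δu/u = 0.0541.
Q is then a monomial in u, w, r:
δQ/Q = √((δu/u)² + (-2·δw/w)² + (-2·δr/r)²) = √(0.00292 + 0.0314 + 0.00401) = 0.196

19.6%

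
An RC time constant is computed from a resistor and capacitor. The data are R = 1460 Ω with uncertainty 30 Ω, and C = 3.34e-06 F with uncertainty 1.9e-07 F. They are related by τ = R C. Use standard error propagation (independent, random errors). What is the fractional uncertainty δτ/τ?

0.0605

Products/powers → add relative errors in quadrature, weighted by exponent:
  (1·δR/R)² = (1×0.0205)² = 0.000422;  (1·δC/C)² = (1×0.0569)² = 0.00324
δτ/τ = √(0.00366) = 0.0605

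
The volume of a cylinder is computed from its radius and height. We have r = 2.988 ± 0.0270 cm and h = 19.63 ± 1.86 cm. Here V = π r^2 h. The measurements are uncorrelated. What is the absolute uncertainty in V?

Products/powers → add relative errors in quadrature, weighted by exponent:
  (2·δr/r)² = (2×0.00904)² = 0.000327;  (1·δh/h)² = (1×0.0948)² = 0.00898
δV/V = √(0.00930) = 0.0965
V = 550.6 cm^3, so δV = 0.0965 × 550.6 = 53.1 cm^3.

53.1 cm^3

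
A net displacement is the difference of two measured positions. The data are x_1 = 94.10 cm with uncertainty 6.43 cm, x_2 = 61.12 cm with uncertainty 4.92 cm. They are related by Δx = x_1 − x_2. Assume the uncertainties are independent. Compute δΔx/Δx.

Each term contributes (cᵢ δxᵢ)² to (δΔx)²:
  (δx_1)² = 41.3;  (δx_2)² = 24.2
δΔx = √(65.6) = 8.10 cm
Δx = 32.98 cm, so δΔx/Δx = 8.10/32.98 = 0.245.

0.245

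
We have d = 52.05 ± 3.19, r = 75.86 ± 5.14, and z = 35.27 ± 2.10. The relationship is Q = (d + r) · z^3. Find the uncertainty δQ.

Let u = d + r = 127.9. δu = √(δd² + δr²) = √(10.2 + 26.4) = 6.05, so δu/u = 0.0473.
Q is then a monomial in u, z:
δQ/Q = √((δu/u)² + (3·δz/z)²) = √(0.00224 + 0.0319) = 0.185
Q = 5.612e+06, so δQ = 0.185 × 5.612e+06 = 1.04e+06.

1.04e+06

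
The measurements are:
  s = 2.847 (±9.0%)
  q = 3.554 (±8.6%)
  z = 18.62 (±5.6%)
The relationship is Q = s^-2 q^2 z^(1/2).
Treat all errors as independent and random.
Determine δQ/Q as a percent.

Each factor contributes (exponent × relative error)² to (δQ/Q)²:
  (-2·δs/s)² = (-2×0.0900)² = 0.0324;  (2·δq/q)² = (2×0.0860)² = 0.0296;  (½·δz/z)² = (0.5×0.0560)² = 0.000784
δQ/Q = √(0.0628) = 0.251

25.1%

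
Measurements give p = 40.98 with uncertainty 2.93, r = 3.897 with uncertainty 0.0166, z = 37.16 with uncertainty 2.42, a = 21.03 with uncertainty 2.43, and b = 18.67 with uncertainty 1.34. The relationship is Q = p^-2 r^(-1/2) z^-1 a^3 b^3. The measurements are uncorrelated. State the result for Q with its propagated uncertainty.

Since Q is a product/quotient, work with relative uncertainties:
  (-2·δp/p)² = (-2×0.0715)² = 0.0204;  (−½·δr/r)² = (-0.5×0.00426)² = 4.54e-06;  (-1·δz/z)² = (-1×0.0651)² = 0.00424;  (3·δa/a)² = (3×0.116)² = 0.120;  (3·δb/b)² = (3×0.0718)² = 0.0464
δQ/Q = √(0.191) = 0.437
Q = 491.3, so δQ = 0.437 × 491.3 = 215.

491.3 ± 215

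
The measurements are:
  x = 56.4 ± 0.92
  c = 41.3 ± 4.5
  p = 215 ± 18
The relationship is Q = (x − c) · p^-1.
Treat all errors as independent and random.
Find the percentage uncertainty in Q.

Let u = x − c = 15.1. δu = √(δx² + δc²) = √(0.846 + 20.2) = 4.59, so δu/u = 0.304.
Q is then a monomial in u, p:
δQ/Q = √((δu/u)² + (-1·δp/p)²) = √(0.0925 + 0.00701) = 0.315

31.5%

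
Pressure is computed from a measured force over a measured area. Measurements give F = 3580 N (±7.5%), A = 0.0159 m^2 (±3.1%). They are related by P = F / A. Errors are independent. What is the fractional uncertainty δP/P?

Relative error in a monomial: (δP/P)² = Σ (nᵢ · δxᵢ/xᵢ)².
  (1·δF/F)² = (1×0.0750)² = 0.00562;  (-1·δA/A)² = (-1×0.0310)² = 0.000961
δP/P = √(0.00659) = 0.0812

0.0812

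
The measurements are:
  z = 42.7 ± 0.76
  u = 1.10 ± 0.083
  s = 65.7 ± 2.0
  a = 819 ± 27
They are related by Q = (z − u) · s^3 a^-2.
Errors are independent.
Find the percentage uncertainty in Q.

11.4%

Let w = z − u = 41.6. δw = √(δz² + δu²) = √(0.578 + 0.00689) = 0.765, so δw/w = 0.0184.
Q is then a monomial in w, s, a:
δQ/Q = √((δw/w)² + (3·δs/s)² + (-2·δa/a)²) = √(0.000338 + 0.00834 + 0.00435) = 0.114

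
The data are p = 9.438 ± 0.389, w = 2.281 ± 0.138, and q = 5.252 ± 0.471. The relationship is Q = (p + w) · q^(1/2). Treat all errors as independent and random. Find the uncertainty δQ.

Let u = p + w = 11.72. δu = √(δp² + δw²) = √(0.151 + 0.0190) = 0.413, so δu/u = 0.0352.
Q is then a monomial in u, q:
δQ/Q = √((δu/u)² + (½·δq/q)²) = √(0.00124 + 0.00201) = 0.0570
Q = 26.86, so δQ = 0.0570 × 26.86 = 1.53.

1.53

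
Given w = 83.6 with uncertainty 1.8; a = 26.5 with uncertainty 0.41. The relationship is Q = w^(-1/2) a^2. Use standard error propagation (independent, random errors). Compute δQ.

Q is a product of powers, so relative uncertainties combine in quadrature:
  (−½·δw/w)² = (-0.5×0.0215)² = 0.000116;  (2·δa/a)² = (2×0.0155)² = 0.000957
δQ/Q = √(0.00107) = 0.0328
Q = 76.8, so δQ = 0.0328 × 76.8 = 2.52.

2.52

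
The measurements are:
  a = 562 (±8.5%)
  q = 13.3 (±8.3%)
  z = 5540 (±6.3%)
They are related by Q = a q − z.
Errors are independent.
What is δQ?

954

Let p = a·q = 7470. δp/p = √((1·δa/a)² + (1·δq/q)²) = √(0.00723 + 0.00689) = 0.119, so δp = 888.
Q = p − z: δQ = √(δp² + δz²) = √(7.89e+05 + 1.22e+05) = 954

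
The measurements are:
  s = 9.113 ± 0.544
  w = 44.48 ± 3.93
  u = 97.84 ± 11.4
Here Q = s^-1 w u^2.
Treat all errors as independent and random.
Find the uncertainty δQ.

12000

Products/powers → add relative errors in quadrature, weighted by exponent:
  (-1·δs/s)² = (-1×0.0597)² = 0.00356;  (1·δw/w)² = (1×0.0884)² = 0.00781;  (2·δu/u)² = (2×0.117)² = 0.0543
δQ/Q = √(0.0657) = 0.256
Q = 46720, so δQ = 0.256 × 46720 = 12000.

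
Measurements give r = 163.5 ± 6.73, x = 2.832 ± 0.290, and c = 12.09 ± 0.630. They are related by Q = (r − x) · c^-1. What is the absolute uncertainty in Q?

Let u = r − x = 160.7. δu = √(δr² + δx²) = √(45.3 + 0.0841) = 6.74, so δu/u = 0.0419.
Q is then a monomial in u, c:
δQ/Q = √((δu/u)² + (-1·δc/c)²) = √(0.00176 + 0.00272) = 0.0669
Q = 13.29, so δQ = 0.0669 × 13.29 = 0.889.

0.889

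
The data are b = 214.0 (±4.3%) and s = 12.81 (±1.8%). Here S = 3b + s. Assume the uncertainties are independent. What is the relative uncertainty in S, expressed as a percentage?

Sums and differences: (δS)² = Σ (cᵢ δxᵢ)².
  (3·δb)² = 762;  (δs)² = 0.0532
δS = √(762) = 27.6
S = 654.8, so δS/S = 27.6/654.8 = 0.0422.

4.22%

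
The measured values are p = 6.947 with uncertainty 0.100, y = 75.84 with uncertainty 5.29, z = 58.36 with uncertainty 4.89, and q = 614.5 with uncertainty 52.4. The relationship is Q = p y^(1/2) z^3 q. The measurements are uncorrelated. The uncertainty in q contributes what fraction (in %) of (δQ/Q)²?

(δQ/Q)² = (1·δp/p)² + (½·δy/y)² + (3·δz/z)² + (1·δq/q)²
  p term: (1×0.0144)² = 0.000207
  y term: (0.5×0.0698)² = 0.00122
  z term: (3×0.0838)² = 0.0632
  q term: (1×0.0853)² = 0.00727
Total = 0.0719. Share from q = 0.00727/0.0719 = 0.101.

10.1%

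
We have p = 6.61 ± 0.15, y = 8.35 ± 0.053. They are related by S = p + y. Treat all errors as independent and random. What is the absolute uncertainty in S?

Each term contributes (cᵢ δxᵢ)² to (δS)²:
  (δp)² = 0.0225;  (δy)² = 0.00281
δS = √(0.0253) = 0.159

0.159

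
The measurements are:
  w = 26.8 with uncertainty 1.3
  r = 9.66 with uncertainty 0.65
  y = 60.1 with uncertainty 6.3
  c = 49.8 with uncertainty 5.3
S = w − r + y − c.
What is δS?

8.36

For a sum/difference, combine absolute errors in quadrature:
  (δw)² = 1.69;  (δr)² = 0.423;  (δy)² = 39.7;  (δc)² = 28.1
δS = √(69.9) = 8.36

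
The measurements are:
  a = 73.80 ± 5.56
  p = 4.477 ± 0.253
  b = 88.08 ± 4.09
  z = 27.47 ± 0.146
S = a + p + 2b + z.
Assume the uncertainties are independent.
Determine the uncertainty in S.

9.90

Each term contributes (cᵢ δxᵢ)² to (δS)²:
  (δa)² = 30.9;  (δp)² = 0.0640;  (2·δb)² = 66.9;  (δz)² = 0.0213
δS = √(97.9) = 9.90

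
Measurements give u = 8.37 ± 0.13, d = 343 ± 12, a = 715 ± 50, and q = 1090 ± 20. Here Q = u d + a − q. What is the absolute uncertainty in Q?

Let p = u·d = 2870. δp/p = √((1·δu/u)² + (1·δd/d)²) = √(0.000241 + 0.00122) = 0.0383, so δp = 110.
Q = p + a − q: δQ = √(δp² + δa² + δq²) = √(12100 + 2500 + 400) = 122

122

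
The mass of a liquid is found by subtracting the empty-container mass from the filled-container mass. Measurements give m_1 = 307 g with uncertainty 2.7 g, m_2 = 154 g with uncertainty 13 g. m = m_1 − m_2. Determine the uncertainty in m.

13.3 g

Sums and differences: (δm)² = Σ (cᵢ δxᵢ)².
  (δm_1)² = 7.29;  (δm_2)² = 169
δm = √(176) = 13.3 g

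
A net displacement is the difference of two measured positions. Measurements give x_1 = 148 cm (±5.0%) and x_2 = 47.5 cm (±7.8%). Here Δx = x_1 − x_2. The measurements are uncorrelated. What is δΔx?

Sums and differences: (δΔx)² = Σ (cᵢ δxᵢ)².
  (δx_1)² = 54.8;  (δx_2)² = 13.7
δΔx = √(68.5) = 8.28 cm

8.28 cm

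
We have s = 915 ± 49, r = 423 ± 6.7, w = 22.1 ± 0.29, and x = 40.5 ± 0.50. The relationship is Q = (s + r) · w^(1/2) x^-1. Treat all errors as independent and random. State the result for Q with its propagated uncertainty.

155 ± 6.14

Let u = s + r = 1340. δu = √(δs² + δr²) = √(2400 + 44.9) = 49.5, so δu/u = 0.0370.
Q is then a monomial in u, w, x:
δQ/Q = √((δu/u)² + (½·δw/w)² + (-1·δx/x)²) = √(0.00137 + 4.3e-05 + 0.000152) = 0.0395
Q = 155, so δQ = 0.0395 × 155 = 6.14.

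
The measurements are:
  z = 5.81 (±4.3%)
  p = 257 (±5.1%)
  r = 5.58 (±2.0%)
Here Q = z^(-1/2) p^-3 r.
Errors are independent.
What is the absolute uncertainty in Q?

2.12e-08

Relative error in a monomial: (δQ/Q)² = Σ (nᵢ · δxᵢ/xᵢ)².
  (−½·δz/z)² = (-0.5×0.0430)² = 0.000462;  (-3·δp/p)² = (-3×0.0510)² = 0.0234;  (1·δr/r)² = (1×0.0200)² = 0.000400
δQ/Q = √(0.0243) = 0.156
Q = 1.36e-07, so δQ = 0.156 × 1.36e-07 = 2.12e-08.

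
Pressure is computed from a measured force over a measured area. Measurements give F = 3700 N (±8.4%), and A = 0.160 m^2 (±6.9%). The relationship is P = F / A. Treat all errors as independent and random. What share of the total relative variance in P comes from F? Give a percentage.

(δP/P)² = (1·δF/F)² + (-1·δA/A)²
  F term: (1×0.0840)² = 0.00706
  A term: (-1×0.0690)² = 0.00476
Total = 0.0118. Share from F = 0.00706/0.0118 = 0.597.

59.7%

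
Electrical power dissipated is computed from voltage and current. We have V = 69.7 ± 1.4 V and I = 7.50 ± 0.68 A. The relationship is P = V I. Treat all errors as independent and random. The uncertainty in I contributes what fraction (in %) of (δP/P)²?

(δP/P)² = (1·δV/V)² + (1·δI/I)²
  V term: (1×0.0201)² = 0.000403
  I term: (1×0.0907)² = 0.00822
Total = 0.00862. Share from I = 0.00822/0.00862 = 0.953.

95.3%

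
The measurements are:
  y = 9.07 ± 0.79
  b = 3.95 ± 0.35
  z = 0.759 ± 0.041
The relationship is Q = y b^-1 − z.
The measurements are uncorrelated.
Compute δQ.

0.288

Let p = y·b^-1 = 2.30. δp/p = √((1·δy/y)² + (-1·δb/b)²) = √(0.00759 + 0.00785) = 0.124, so δp = 0.285.
Q = p − z: δQ = √(δp² + δz²) = √(0.0814 + 0.00168) = 0.288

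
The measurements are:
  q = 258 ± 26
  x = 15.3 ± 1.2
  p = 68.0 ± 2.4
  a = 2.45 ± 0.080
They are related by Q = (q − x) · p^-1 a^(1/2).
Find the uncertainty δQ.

Let u = q − x = 243. δu = √(δq² + δx²) = √(676 + 1.44) = 26.0, so δu/u = 0.107.
Q is then a monomial in u, p, a:
δQ/Q = √((δu/u)² + (-1·δp/p)² + (½·δa/a)²) = √(0.0115 + 0.00125 + 0.000267) = 0.114
Q = 5.59, so δQ = 0.114 × 5.59 = 0.637.

0.637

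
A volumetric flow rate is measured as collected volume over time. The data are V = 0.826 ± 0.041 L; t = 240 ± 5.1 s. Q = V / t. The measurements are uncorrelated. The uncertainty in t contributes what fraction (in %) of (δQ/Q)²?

(δQ/Q)² = (1·δV/V)² + (-1·δt/t)²
  V term: (1×0.0496)² = 0.00246
  t term: (-1×0.0212)² = 0.000452
Total = 0.00292. Share from t = 0.000452/0.00292 = 0.155.

15.5%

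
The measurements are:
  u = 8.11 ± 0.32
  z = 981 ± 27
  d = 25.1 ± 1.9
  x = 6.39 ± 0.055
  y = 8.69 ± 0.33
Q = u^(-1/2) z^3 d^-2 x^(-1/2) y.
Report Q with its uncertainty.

(1.81 ± 0.321) × 10^6

For a monomial Q ∝ u^(-1/2), z^3, d^-2, x^(-1/2), y, fractional errors add in quadrature:
  (−½·δu/u)² = (-0.5×0.0395)² = 0.000389;  (3·δz/z)² = (3×0.0275)² = 0.00682;  (-2·δd/d)² = (-2×0.0757)² = 0.0229;  (−½·δx/x)² = (-0.5×0.00861)² = 1.85e-05;  (1·δy/y)² = (1×0.0380)² = 0.00144
δQ/Q = √(0.0316) = 0.178
Q = 1.81e+06, so δQ = 0.178 × 1.81e+06 = 3.21e+05.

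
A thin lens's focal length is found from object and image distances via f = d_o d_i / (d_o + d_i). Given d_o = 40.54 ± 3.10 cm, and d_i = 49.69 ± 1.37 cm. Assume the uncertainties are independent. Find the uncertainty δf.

0.980 cm

∂f/∂d_o = (d_i/(d_o+d_i))² = 0.303;  ∂f/∂d_i = (d_o/(d_o+d_i))² = 0.202
δf = √((∂f/∂d_o · δd_o)² + (∂f/∂d_i · δd_i)²) = √(0.884 + 0.0765) = 0.980 cm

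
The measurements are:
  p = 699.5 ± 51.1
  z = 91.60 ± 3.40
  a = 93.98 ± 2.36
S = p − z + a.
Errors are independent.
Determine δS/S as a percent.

Absolute uncertainties add in quadrature for a linear combination:
  (δp)² = 2610;  (δz)² = 11.6;  (δa)² = 5.57
δS = √(2630) = 51.3
S = 701.9, so δS/S = 51.3/701.9 = 0.0730.

7.30%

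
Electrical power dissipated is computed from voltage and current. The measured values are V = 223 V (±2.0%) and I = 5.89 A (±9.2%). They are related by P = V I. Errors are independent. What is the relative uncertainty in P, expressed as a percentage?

P is a product of powers, so relative uncertainties combine in quadrature:
  (1·δV/V)² = (1×0.0200)² = 0.000400;  (1·δI/I)² = (1×0.0920)² = 0.00846
δP/P = √(0.00886) = 0.0941

9.41%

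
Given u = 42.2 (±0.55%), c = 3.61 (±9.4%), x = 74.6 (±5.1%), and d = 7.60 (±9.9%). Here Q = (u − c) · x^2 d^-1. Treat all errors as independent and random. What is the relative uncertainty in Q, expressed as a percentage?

Let w = u − c = 38.6. δw = √(δu² + δc²) = √(0.0539 + 0.115) = 0.411, so δw/w = 0.0107.
Q is then a monomial in w, x, d:
δQ/Q = √((δw/w)² + (2·δx/x)² + (-1·δd/d)²) = √(0.000113 + 0.0104 + 0.00980) = 0.143

14.3%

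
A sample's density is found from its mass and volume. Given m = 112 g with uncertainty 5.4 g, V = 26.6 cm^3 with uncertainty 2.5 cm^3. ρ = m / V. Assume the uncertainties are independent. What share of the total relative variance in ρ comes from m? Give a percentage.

20.8%

(δρ/ρ)² = (1·δm/m)² + (-1·δV/V)²
  m term: (1×0.0482)² = 0.00232
  V term: (-1×0.0940)² = 0.00883
Total = 0.0112. Share from m = 0.00232/0.0112 = 0.208.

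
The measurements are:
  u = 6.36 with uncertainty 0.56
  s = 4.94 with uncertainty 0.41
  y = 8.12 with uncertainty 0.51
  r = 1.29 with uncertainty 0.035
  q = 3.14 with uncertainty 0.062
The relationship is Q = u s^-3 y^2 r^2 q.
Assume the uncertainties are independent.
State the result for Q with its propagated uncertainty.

Q is a product of powers, so relative uncertainties combine in quadrature:
  (1·δu/u)² = (1×0.0881)² = 0.00775;  (-3·δs/s)² = (-3×0.0830)² = 0.0620;  (2·δy/y)² = (2×0.0628)² = 0.0158;  (2·δr/r)² = (2×0.0271)² = 0.00294;  (1·δq/q)² = (1×0.0197)² = 0.000390
δQ/Q = √(0.0889) = 0.298
Q = 18.2, so δQ = 0.298 × 18.2 = 5.42.

18.2 ± 5.42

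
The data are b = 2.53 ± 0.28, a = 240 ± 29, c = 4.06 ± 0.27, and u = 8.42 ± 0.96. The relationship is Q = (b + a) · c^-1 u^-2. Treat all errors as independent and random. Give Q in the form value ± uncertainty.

Let w = b + a = 243. δw = √(δb² + δa²) = √(0.0784 + 841) = 29.0, so δw/w = 0.120.
Q is then a monomial in w, c, u:
δQ/Q = √((δw/w)² + (-1·δc/c)² + (-2·δu/u)²) = √(0.0143 + 0.00442 + 0.0520) = 0.266
Q = 0.843, so δQ = 0.266 × 0.843 = 0.224.

0.843 ± 0.224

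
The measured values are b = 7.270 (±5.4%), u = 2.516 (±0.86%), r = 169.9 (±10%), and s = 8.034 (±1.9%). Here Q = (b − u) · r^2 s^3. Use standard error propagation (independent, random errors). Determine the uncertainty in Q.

Let w = b − u = 4.754. δw = √(δb² + δu²) = √(0.154 + 0.000468) = 0.393, so δw/w = 0.0827.
Q is then a monomial in w, r, s:
δQ/Q = √((δw/w)² + (2·δr/r)² + (3·δs/s)²) = √(0.00684 + 0.0400 + 0.00325) = 0.224
Q = 7.116e+07, so δQ = 0.224 × 7.116e+07 = 1.59e+07.

1.59e+07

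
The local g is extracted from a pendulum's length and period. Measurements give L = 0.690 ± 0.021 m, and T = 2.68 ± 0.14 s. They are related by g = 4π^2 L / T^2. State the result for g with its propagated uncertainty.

Each factor contributes (exponent × relative error)² to (δg/g)²:
  (1·δL/L)² = (1×0.0304)² = 0.000926;  (-2·δT/T)² = (-2×0.0522)² = 0.0109
δg/g = √(0.0118) = 0.109
g = 3.79 m/s^2, so δg = 0.109 × 3.79 = 0.413 m/s^2.

3.79 ± 0.413 m/s^2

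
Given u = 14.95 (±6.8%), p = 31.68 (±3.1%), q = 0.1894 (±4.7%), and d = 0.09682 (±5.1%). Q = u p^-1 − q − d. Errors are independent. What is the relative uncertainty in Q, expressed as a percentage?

Let w = u·p^-1 = 0.4719. δw/w = √((1·δu/u)² + (-1·δp/p)²) = √(0.00462 + 0.000961) = 0.0747, so δw = 0.0353.
Q = w − q − d: δQ = √(δw² + δq² + δd²) = √(0.00124 + 7.92e-05 + 2.44e-05) = 0.0367
Q = 0.1857, so δQ/Q = 0.0367/0.1857 = 0.198.

19.8%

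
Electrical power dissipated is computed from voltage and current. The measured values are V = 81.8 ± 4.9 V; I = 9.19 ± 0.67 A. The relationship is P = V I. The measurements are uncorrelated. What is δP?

Relative error in a monomial: (δP/P)² = Σ (nᵢ · δxᵢ/xᵢ)².
  (1·δV/V)² = (1×0.0599)² = 0.00359;  (1·δI/I)² = (1×0.0729)² = 0.00532
δP/P = √(0.00890) = 0.0944
P = 752 W, so δP = 0.0944 × 752 = 70.9 W.

70.9 W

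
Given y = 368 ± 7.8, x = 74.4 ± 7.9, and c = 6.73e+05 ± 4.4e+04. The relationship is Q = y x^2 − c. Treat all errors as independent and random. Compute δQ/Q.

0.320

Let p = y·x^2 = 2.04e+06. δp/p = √((1·δy/y)² + (2·δx/x)²) = √(0.000449 + 0.0451) = 0.213, so δp = 4.35e+05.
Q = p − c: δQ = √(δp² + δc²) = √(1.89e+11 + 1.94e+09) = 4.37e+05
Q = 1.36e+06, so δQ/Q = 4.37e+05/1.36e+06 = 0.320.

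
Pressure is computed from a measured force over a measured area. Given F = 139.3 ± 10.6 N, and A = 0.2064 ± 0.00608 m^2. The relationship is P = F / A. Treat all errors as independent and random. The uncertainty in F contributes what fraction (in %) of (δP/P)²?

87.0%

(δP/P)² = (1·δF/F)² + (-1·δA/A)²
  F term: (1×0.0761)² = 0.00579
  A term: (-1×0.0295)² = 0.000868
Total = 0.00666. Share from F = 0.00579/0.00666 = 0.870.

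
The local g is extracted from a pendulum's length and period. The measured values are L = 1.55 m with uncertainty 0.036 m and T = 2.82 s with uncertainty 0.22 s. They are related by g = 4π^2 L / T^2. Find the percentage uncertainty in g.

Relative error in a monomial: (δg/g)² = Σ (nᵢ · δxᵢ/xᵢ)².
  (1·δL/L)² = (1×0.0232)² = 0.000539;  (-2·δT/T)² = (-2×0.0780)² = 0.0243
δg/g = √(0.0249) = 0.158

15.8%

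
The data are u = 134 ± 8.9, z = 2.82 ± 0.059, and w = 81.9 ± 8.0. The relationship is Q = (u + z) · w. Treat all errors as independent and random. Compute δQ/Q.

Let h = u + z = 137. δh = √(δu² + δz²) = √(79.2 + 0.00348) = 8.90, so δh/h = 0.0651.
Q is then a monomial in h, w:
δQ/Q = √((δh/h)² + (1·δw/w)²) = √(0.00423 + 0.00954) = 0.117

0.117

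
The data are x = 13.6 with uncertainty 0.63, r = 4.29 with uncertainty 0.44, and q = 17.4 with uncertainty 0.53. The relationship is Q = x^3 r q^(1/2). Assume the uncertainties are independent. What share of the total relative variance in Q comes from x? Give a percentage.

64.2%

(δQ/Q)² = (3·δx/x)² + (1·δr/r)² + (½·δq/q)²
  x term: (3×0.0463)² = 0.0193
  r term: (1×0.103)² = 0.0105
  q term: (0.5×0.0305)² = 0.000232
Total = 0.0301. Share from x = 0.0193/0.0301 = 0.642.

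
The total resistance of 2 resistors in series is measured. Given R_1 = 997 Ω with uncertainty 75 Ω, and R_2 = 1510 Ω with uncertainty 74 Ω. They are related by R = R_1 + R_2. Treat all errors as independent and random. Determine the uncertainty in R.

Absolute uncertainties add in quadrature for a linear combination:
  (δR_1)² = 5620;  (δR_2)² = 5480
δR = √(11100) = 105 Ω

105 Ω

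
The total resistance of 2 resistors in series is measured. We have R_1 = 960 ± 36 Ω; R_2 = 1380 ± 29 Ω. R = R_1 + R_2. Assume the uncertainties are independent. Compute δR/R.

0.0198

Each term contributes (cᵢ δxᵢ)² to (δR)²:
  (δR_1)² = 1300;  (δR_2)² = 841
δR = √(2140) = 46.2 Ω
R = 2340 Ω, so δR/R = 46.2/2340 = 0.0198.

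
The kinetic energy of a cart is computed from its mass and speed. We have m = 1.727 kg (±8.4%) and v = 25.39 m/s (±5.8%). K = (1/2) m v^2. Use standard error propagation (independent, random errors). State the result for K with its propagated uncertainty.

556.7 ± 79.7 J

Since K is a product/quotient, work with relative uncertainties:
  (1·δm/m)² = (1×0.0840)² = 0.00706;  (2·δv/v)² = (2×0.0580)² = 0.0135
δK/K = √(0.0205) = 0.143
K = 556.7 J, so δK = 0.143 × 556.7 = 79.7 J.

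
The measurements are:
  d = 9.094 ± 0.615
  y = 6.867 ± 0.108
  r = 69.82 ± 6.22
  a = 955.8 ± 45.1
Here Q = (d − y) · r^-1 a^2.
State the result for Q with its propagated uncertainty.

29140 ± 9000

Let u = d − y = 2.227. δu = √(δd² + δy²) = √(0.378 + 0.0117) = 0.624, so δu/u = 0.280.
Q is then a monomial in u, r, a:
δQ/Q = √((δu/u)² + (-1·δr/r)² + (2·δa/a)²) = √(0.0786 + 0.00794 + 0.00891) = 0.309
Q = 29140, so δQ = 0.309 × 29140 = 9000.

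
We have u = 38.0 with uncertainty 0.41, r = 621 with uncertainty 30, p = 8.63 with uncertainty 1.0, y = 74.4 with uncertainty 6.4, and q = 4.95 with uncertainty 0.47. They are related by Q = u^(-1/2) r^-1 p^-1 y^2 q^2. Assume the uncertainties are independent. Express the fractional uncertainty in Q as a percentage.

Relative error in a monomial: (δQ/Q)² = Σ (nᵢ · δxᵢ/xᵢ)².
  (−½·δu/u)² = (-0.5×0.0108)² = 2.91e-05;  (-1·δr/r)² = (-1×0.0483)² = 0.00233;  (-1·δp/p)² = (-1×0.116)² = 0.0134;  (2·δy/y)² = (2×0.0860)² = 0.0296;  (2·δq/q)² = (2×0.0949)² = 0.0361
δQ/Q = √(0.0815) = 0.285

28.5%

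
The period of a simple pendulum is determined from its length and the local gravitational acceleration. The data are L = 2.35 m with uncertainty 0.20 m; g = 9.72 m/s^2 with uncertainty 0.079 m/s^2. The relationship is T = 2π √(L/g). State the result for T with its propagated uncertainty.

T is a product of powers, so relative uncertainties combine in quadrature:
  (½·δL/L)² = (0.5×0.0851)² = 0.00181;  (−½·δg/g)² = (-0.5×0.00813)² = 1.65e-05
δT/T = √(0.00183) = 0.0427
T = 3.09 s, so δT = 0.0427 × 3.09 = 0.132 s.

3.09 ± 0.132 s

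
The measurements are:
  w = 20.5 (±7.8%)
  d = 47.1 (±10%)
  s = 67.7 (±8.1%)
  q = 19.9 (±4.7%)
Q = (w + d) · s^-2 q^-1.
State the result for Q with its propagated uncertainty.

0.000741 ± 0.000136

Let u = w + d = 67.6. δu = √(δw² + δd²) = √(2.56 + 22.2) = 4.97, so δu/u = 0.0736.
Q is then a monomial in u, s, q:
δQ/Q = √((δu/u)² + (-2·δs/s)² + (-1·δq/q)²) = √(0.00541 + 0.0262 + 0.00221) = 0.184
Q = 0.000741, so δQ = 0.184 × 0.000741 = 0.000136.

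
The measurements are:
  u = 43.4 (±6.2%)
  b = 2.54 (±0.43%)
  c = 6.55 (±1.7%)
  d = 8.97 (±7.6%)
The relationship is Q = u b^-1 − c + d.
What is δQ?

1.27

Let p = u·b^-1 = 17.1. δp/p = √((1·δu/u)² + (-1·δb/b)²) = √(0.00384 + 1.85e-05) = 0.0621, so δp = 1.06.
Q = p − c + d: δQ = √(δp² + δc² + δd²) = √(1.13 + 0.0124 + 0.465) = 1.27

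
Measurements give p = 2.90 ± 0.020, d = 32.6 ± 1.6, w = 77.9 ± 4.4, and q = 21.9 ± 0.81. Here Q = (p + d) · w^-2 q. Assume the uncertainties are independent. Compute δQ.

Let u = p + d = 35.5. δu = √(δp² + δd²) = √(0.000400 + 2.56) = 1.60, so δu/u = 0.0451.
Q is then a monomial in u, w, q:
δQ/Q = √((δu/u)² + (-2·δw/w)² + (1·δq/q)²) = √(0.00203 + 0.0128 + 0.00137) = 0.127
Q = 0.128, so δQ = 0.127 × 0.128 = 0.0163.

0.0163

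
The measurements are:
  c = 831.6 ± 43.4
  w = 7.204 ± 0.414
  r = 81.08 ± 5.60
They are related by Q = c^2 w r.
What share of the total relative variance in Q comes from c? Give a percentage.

57.4%

(δQ/Q)² = (2·δc/c)² + (1·δw/w)² + (1·δr/r)²
  c term: (2×0.0522)² = 0.0109
  w term: (1×0.0575)² = 0.00330
  r term: (1×0.0691)² = 0.00477
Total = 0.0190. Share from c = 0.0109/0.0190 = 0.574.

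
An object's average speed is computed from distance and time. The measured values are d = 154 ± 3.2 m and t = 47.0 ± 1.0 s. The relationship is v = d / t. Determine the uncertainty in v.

0.0974 m/s

v is a product of powers, so relative uncertainties combine in quadrature:
  (1·δd/d)² = (1×0.0208)² = 0.000432;  (-1·δt/t)² = (-1×0.0213)² = 0.000453
δv/v = √(0.000884) = 0.0297
v = 3.28 m/s, so δv = 0.0297 × 3.28 = 0.0974 m/s.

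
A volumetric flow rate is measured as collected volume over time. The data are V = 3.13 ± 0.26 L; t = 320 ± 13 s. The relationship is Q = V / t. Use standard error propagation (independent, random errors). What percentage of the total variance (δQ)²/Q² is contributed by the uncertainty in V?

(δQ/Q)² = (1·δV/V)² + (-1·δt/t)²
  V term: (1×0.0831)² = 0.00690
  t term: (-1×0.0406)² = 0.00165
Total = 0.00855. Share from V = 0.00690/0.00855 = 0.807.

80.7%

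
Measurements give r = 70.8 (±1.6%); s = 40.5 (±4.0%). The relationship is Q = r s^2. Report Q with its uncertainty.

(1.16 ± 0.0947) × 10^5

Relative error in a monomial: (δQ/Q)² = Σ (nᵢ · δxᵢ/xᵢ)².
  (1·δr/r)² = (1×0.0160)² = 0.000256;  (2·δs/s)² = (2×0.0400)² = 0.00640
δQ/Q = √(0.00666) = 0.0816
Q = 1.16e+05, so δQ = 0.0816 × 1.16e+05 = 9470.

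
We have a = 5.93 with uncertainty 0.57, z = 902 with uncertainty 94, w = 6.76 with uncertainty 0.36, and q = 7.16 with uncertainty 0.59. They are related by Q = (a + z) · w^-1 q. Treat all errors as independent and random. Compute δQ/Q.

0.143

Let u = a + z = 908. δu = √(δa² + δz²) = √(0.325 + 8840) = 94.0, so δu/u = 0.104.
Q is then a monomial in u, w, q:
δQ/Q = √((δu/u)² + (-1·δw/w)² + (1·δq/q)²) = √(0.0107 + 0.00284 + 0.00679) = 0.143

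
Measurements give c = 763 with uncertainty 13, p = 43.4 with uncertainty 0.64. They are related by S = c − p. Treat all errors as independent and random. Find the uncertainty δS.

S is a linear combination, so absolute uncertainties add in quadrature:
  (δc)² = 169;  (δp)² = 0.410
δS = √(169) = 13.0

13.0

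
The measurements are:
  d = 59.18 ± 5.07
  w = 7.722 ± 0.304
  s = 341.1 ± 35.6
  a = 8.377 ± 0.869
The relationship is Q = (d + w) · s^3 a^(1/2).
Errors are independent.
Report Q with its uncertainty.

Let u = d + w = 66.90. δu = √(δd² + δw²) = √(25.7 + 0.0924) = 5.08, so δu/u = 0.0759.
Q is then a monomial in u, s, a:
δQ/Q = √((δu/u)² + (3·δs/s)² + (½·δa/a)²) = √(0.00576 + 0.0980 + 0.00269) = 0.326
Q = 7.685e+09, so δQ = 0.326 × 7.685e+09 = 2.51e+09.

(7.685 ± 2.51) × 10^9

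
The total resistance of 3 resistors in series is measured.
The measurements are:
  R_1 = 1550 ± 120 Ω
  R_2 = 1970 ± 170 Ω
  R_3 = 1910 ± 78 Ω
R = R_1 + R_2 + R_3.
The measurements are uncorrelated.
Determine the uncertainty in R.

Absolute uncertainties add in quadrature for a linear combination:
  (δR_1)² = 14400;  (δR_2)² = 28900;  (δR_3)² = 6080
δR = √(49400) = 222 Ω

222 Ω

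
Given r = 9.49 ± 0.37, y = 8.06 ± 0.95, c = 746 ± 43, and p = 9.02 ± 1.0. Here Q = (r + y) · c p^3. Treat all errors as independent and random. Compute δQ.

3.29e+06

Let u = r + y = 17.6. δu = √(δr² + δy²) = √(0.137 + 0.902) = 1.02, so δu/u = 0.0581.
Q is then a monomial in u, c, p:
δQ/Q = √((δu/u)² + (1·δc/c)² + (3·δp/p)²) = √(0.00337 + 0.00332 + 0.111) = 0.343
Q = 9.61e+06, so δQ = 0.343 × 9.61e+06 = 3.29e+06.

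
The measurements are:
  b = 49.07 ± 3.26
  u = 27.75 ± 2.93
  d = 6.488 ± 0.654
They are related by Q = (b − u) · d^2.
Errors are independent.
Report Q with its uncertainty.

Let w = b − u = 21.32. δw = √(δb² + δu²) = √(10.6 + 8.58) = 4.38, so δw/w = 0.206.
Q is then a monomial in w, d:
δQ/Q = √((δw/w)² + (2·δd/d)²) = √(0.0423 + 0.0406) = 0.288
Q = 897.4, so δQ = 0.288 × 897.4 = 258.

897.4 ± 258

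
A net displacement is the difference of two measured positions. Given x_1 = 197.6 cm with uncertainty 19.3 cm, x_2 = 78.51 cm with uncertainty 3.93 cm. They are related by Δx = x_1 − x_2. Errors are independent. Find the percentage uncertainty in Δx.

16.5%

Absolute uncertainties add in quadrature for a linear combination:
  (δx_1)² = 372;  (δx_2)² = 15.4
δΔx = √(388) = 19.7 cm
Δx = 119.1 cm, so δΔx/Δx = 19.7/119.1 = 0.165.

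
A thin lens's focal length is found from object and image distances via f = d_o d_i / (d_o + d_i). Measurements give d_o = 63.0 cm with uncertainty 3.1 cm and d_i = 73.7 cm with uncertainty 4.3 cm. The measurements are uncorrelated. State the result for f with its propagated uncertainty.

34.0 ± 1.28 cm

∂f/∂d_o = (d_i/(d_o+d_i))² = 0.291;  ∂f/∂d_i = (d_o/(d_o+d_i))² = 0.212
δf = √((∂f/∂d_o · δd_o)² + (∂f/∂d_i · δd_i)²) = √(0.812 + 0.834) = 1.28 cm
f = 34.0 cm.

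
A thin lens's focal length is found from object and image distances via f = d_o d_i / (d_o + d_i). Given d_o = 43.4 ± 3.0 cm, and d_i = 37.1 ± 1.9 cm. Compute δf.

∂f/∂d_o = (d_i/(d_o+d_i))² = 0.212;  ∂f/∂d_i = (d_o/(d_o+d_i))² = 0.291
δf = √((∂f/∂d_o · δd_o)² + (∂f/∂d_i · δd_i)²) = √(0.406 + 0.305) = 0.843 cm

0.843 cm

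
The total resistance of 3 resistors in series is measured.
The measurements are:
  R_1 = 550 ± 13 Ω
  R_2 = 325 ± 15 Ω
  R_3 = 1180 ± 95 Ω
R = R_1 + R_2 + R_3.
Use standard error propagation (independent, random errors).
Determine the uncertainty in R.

Each term contributes (cᵢ δxᵢ)² to (δR)²:
  (δR_1)² = 169;  (δR_2)² = 225;  (δR_3)² = 9020
δR = √(9420) = 97.1 Ω

97.1 Ω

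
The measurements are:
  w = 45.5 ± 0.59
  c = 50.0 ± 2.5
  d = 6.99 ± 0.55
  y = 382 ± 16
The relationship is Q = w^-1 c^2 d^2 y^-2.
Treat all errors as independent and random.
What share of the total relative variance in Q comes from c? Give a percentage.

23.8%

(δQ/Q)² = (-1·δw/w)² + (2·δc/c)² + (2·δd/d)² + (-2·δy/y)²
  w term: (-1×0.0130)² = 0.000168
  c term: (2×0.0500)² = 0.0100
  d term: (2×0.0787)² = 0.0248
  y term: (-2×0.0419)² = 0.00702
Total = 0.0420. Share from c = 0.0100/0.0420 = 0.238.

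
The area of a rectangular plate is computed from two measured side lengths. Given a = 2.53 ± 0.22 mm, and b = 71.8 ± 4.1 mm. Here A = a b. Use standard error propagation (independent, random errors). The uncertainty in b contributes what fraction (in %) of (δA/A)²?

(δA/A)² = (1·δa/a)² + (1·δb/b)²
  a term: (1×0.0870)² = 0.00756
  b term: (1×0.0571)² = 0.00326
Total = 0.0108. Share from b = 0.00326/0.0108 = 0.301.

30.1%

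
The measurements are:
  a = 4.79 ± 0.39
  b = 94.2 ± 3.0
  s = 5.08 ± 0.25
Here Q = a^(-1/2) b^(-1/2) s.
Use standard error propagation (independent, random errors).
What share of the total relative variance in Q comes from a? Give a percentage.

38.3%

(δQ/Q)² = (−½·δa/a)² + (−½·δb/b)² + (1·δs/s)²
  a term: (-0.5×0.0814)² = 0.00166
  b term: (-0.5×0.0318)² = 0.000254
  s term: (1×0.0492)² = 0.00242
Total = 0.00433. Share from a = 0.00166/0.00433 = 0.383.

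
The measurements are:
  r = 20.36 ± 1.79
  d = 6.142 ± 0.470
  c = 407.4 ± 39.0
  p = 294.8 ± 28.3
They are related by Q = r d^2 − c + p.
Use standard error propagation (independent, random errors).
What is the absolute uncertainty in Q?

Let w = r·d^2 = 768.1. δw/w = √((1·δr/r)² + (2·δd/d)²) = √(0.00773 + 0.0234) = 0.176, so δw = 136.
Q = w − c + p: δQ = √(δw² + δc² + δp²) = √(18400 + 1520 + 801) = 144

144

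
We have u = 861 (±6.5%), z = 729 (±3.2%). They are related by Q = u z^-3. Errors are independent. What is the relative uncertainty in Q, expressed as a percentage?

11.6%

Since Q is a product/quotient, work with relative uncertainties:
  (1·δu/u)² = (1×0.0650)² = 0.00423;  (-3·δz/z)² = (-3×0.0320)² = 0.00922
δQ/Q = √(0.0134) = 0.116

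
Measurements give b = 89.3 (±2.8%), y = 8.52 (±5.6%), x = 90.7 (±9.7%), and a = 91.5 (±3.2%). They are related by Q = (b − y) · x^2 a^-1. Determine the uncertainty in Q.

1450

Let u = b − y = 80.8. δu = √(δb² + δy²) = √(6.25 + 0.228) = 2.55, so δu/u = 0.0315.
Q is then a monomial in u, x, a:
δQ/Q = √((δu/u)² + (2·δx/x)² + (-1·δa/a)²) = √(0.000993 + 0.0376 + 0.00102) = 0.199
Q = 7260, so δQ = 0.199 × 7260 = 1450.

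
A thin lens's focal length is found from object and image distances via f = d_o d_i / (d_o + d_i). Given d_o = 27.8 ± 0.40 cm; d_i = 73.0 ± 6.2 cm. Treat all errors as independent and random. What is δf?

0.516 cm

∂f/∂d_o = (d_i/(d_o+d_i))² = 0.524;  ∂f/∂d_i = (d_o/(d_o+d_i))² = 0.0761
δf = √((∂f/∂d_o · δd_o)² + (∂f/∂d_i · δd_i)²) = √(0.0440 + 0.222) = 0.516 cm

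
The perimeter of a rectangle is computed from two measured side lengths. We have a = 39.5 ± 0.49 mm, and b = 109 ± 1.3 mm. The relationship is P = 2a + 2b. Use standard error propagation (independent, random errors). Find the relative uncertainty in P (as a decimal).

0.00936

P is a linear combination, so absolute uncertainties add in quadrature:
  (2·δa)² = 0.960;  (2·δb)² = 6.76
δP = √(7.72) = 2.78 mm
P = 297 mm, so δP/P = 2.78/297 = 0.00936.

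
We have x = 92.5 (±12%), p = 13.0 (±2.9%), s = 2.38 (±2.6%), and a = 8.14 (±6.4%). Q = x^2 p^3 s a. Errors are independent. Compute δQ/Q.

0.264

Products/powers → add relative errors in quadrature, weighted by exponent:
  (2·δx/x)² = (2×0.120)² = 0.0576;  (3·δp/p)² = (3×0.0290)² = 0.00757;  (1·δs/s)² = (1×0.0260)² = 0.000676;  (1·δa/a)² = (1×0.0640)² = 0.00410
δQ/Q = √(0.0699) = 0.264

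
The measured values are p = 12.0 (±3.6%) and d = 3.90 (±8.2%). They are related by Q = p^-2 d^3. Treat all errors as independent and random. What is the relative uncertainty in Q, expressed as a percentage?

25.6%

Q is a product of powers, so relative uncertainties combine in quadrature:
  (-2·δp/p)² = (-2×0.0360)² = 0.00518;  (3·δd/d)² = (3×0.0820)² = 0.0605
δQ/Q = √(0.0657) = 0.256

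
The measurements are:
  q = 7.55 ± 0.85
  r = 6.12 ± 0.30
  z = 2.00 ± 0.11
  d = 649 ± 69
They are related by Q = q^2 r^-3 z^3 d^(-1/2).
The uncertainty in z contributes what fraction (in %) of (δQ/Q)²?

(δQ/Q)² = (2·δq/q)² + (-3·δr/r)² + (3·δz/z)² + (−½·δd/d)²
  q term: (2×0.113)² = 0.0507
  r term: (-3×0.0490)² = 0.0216
  z term: (3×0.0550)² = 0.0272
  d term: (-0.5×0.106)² = 0.00283
Total = 0.102. Share from z = 0.0272/0.102 = 0.266.

26.6%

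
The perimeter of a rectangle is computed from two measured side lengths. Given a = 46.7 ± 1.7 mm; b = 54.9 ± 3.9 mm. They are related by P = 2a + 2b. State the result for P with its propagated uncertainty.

Absolute uncertainties add in quadrature for a linear combination:
  (2·δa)² = 11.6;  (2·δb)² = 60.8
δP = √(72.4) = 8.51 mm
P = 203 mm.

203 ± 8.51 mm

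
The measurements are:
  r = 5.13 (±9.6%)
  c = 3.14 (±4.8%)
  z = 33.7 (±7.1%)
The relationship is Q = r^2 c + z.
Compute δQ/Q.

Let p = r^2·c = 82.6. δp/p = √((2·δr/r)² + (1·δc/c)²) = √(0.0369 + 0.00230) = 0.198, so δp = 16.4.
Q = p + z: δQ = √(δp² + δz²) = √(267 + 5.73) = 16.5
Q = 116, so δQ/Q = 16.5/116 = 0.142.

0.142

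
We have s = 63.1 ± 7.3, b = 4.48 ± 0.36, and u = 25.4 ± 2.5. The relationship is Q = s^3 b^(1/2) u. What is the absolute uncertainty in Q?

Each factor contributes (exponent × relative error)² to (δQ/Q)²:
  (3·δs/s)² = (3×0.116)² = 0.120;  (½·δb/b)² = (0.5×0.0804)² = 0.00161;  (1·δu/u)² = (1×0.0984)² = 0.00969
δQ/Q = √(0.132) = 0.363
Q = 1.35e+07, so δQ = 0.363 × 1.35e+07 = 4.9e+06.

4.9e+06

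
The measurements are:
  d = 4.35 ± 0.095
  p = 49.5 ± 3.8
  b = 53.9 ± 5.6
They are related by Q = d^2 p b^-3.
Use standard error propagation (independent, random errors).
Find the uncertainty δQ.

Q is a product of powers, so relative uncertainties combine in quadrature:
  (2·δd/d)² = (2×0.0218)² = 0.00191;  (1·δp/p)² = (1×0.0768)² = 0.00589;  (-3·δb/b)² = (-3×0.104)² = 0.0971
δQ/Q = √(0.105) = 0.324
Q = 0.00598, so δQ = 0.324 × 0.00598 = 0.00194.

0.00194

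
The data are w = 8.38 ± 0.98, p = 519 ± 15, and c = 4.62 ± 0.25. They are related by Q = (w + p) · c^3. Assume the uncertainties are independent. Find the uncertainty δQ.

8570

Let u = w + p = 527. δu = √(δw² + δp²) = √(0.960 + 225) = 15.0, so δu/u = 0.0285.
Q is then a monomial in u, c:
δQ/Q = √((δu/u)² + (3·δc/c)²) = √(0.000812 + 0.0264) = 0.165
Q = 52000, so δQ = 0.165 × 52000 = 8570.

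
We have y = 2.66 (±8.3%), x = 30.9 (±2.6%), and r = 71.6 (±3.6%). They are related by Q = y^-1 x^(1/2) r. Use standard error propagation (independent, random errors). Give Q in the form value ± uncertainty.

Products/powers → add relative errors in quadrature, weighted by exponent:
  (-1·δy/y)² = (-1×0.0830)² = 0.00689;  (½·δx/x)² = (0.5×0.0260)² = 0.000169;  (1·δr/r)² = (1×0.0360)² = 0.00130
δQ/Q = √(0.00835) = 0.0914
Q = 150, so δQ = 0.0914 × 150 = 13.7.

150 ± 13.7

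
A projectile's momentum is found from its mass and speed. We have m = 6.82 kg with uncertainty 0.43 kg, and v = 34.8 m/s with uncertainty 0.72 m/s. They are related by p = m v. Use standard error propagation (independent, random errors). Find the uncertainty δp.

Relative error in a monomial: (δp/p)² = Σ (nᵢ · δxᵢ/xᵢ)².
  (1·δm/m)² = (1×0.0630)² = 0.00398;  (1·δv/v)² = (1×0.0207)² = 0.000428
δp/p = √(0.00440) = 0.0664
p = 237 kg·m/s, so δp = 0.0664 × 237 = 15.7 kg·m/s.

15.7 kg·m/s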